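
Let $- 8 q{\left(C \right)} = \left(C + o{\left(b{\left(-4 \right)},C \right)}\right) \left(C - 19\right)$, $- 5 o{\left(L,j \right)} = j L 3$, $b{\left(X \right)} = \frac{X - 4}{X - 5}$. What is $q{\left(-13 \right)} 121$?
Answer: $- \frac{44044}{15} \approx -2936.3$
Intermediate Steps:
$b{\left(X \right)} = \frac{-4 + X}{-5 + X}$
$o{\left(L,j \right)} = - \frac{3 L j}{5}$ ($o{\left(L,j \right)} = - \frac{j L 3}{5} = - \frac{L j 3}{5} = - \frac{3 L j}{5}$)
$q{\left(C \right)} = - \frac{7 C \left(-19 + C\right)}{120}$ ($q{\left(C \right)} = - \frac{\left(C - \frac{3 \frac{-4 - 4}{-5 - 4} C}{5}\right) \left(C - 19\right)}{8} = - \frac{\left(C - \frac{3 \frac{1}{-9} \left(-8\right) C}{5}\right) \left(-19 + C\right)}{8} = - \frac{\left(C - \frac{3 \left(\left(- \frac{1}{9}\right) \left(-8\right)\right) C}{5}\right) \left(-19 + C\right)}{8} = - \frac{\left(C - \frac{8 C}{15}\right) \left(-19 + C\right)}{8} = - \frac{\frac{7 C}{15} \left(-19 + C\right)}{8} = - \frac{\frac{7}{15} C \left(-19 + C\right)}{8} = - \frac{7 C \left(-19 + C\right)}{120}$)
$q{\left(-13 \right)} 121 = \frac{7}{120} \left(-13\right) \left(19 - -13\right) 121 = \frac{7}{120} \left(-13\right) \left(19 + 13\right) 121 = \frac{7}{120} \left(-13\right) 32 \cdot 121 = \left(- \frac{364}{15}\right) 121 = - \frac{44044}{15}$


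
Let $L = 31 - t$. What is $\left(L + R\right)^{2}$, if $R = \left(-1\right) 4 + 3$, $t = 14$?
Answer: $256$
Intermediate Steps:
$L = 17$ ($L = 31 - 14 = 17$)
$R = -1$ ($R = -4 + 3 = -1$)
$\left(L + R\right)^{2} = \left(17 - 1\right)^{2} = 16^{2} = 256$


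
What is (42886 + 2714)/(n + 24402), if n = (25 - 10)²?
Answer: 15200/8209 ≈ 1.8516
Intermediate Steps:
n = 225 (n = 15² = 225)
(42886 + 2714)/(n + 24402) = (42886 + 2714)/(225 + 24402) = 45600/24627 = 45600*(1/24627) = 15200/8209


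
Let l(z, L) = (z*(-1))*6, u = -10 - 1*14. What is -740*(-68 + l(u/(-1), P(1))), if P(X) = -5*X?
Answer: 156880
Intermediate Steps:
u = -24 (u = -10 - 14 = -24)
l(z, L) = -6*z (l(z, L) = -z*6 = -6*z)
-740*(-68 + l(u/(-1), P(1))) = -740*(-68 - (-144)/(-1)) = -740*(-68 - (-144)*(-1)) = -740*(-68 - 6*24) = -740*(-68 - 144) = -740*(-212) = 156880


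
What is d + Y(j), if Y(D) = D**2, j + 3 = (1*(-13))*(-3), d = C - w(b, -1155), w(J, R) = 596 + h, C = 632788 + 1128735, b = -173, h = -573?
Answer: 1762796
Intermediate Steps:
C = 1761523
w(J, R) = 23 (w(J, R) = 596 - 573 = 23)
d = 1761500 (d = 1761523 - 1*23 = 1761523 - 23 = 1761500)
j = 36 (j = -3 + (1*(-13))*(-3) = -3 - 13*(-3) = -3 + 39 = 36)
d + Y(j) = 1761500 + 36**2 = 1761500 + 1296 = 1762796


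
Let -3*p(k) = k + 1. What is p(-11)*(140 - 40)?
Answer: 1000/3 ≈ 333.33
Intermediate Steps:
p(k) = -⅓ - k/3 (p(k) = -(k + 1)/3 = -(1 + k)/3 = -⅓ - k/3)
p(-11)*(140 - 40) = (-⅓ - ⅓*(-11))*(140 - 40) = (-⅓ + 11/3)*100 = (10/3)*100 = 1000/3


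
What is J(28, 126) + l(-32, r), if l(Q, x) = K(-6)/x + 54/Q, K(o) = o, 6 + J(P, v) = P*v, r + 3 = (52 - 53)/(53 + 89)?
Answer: 24064407/6832 ≈ 3522.3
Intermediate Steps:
r = -427/142 (r = -3 + (52 - 53)/(53 + 89) = -3 - 1/142 = -427/142 ≈ -3.0070)
J(P, v) = -6 + P*v
l(Q, x) = -6/x + 54/Q
J(28, 126) + l(-32, r) = (-6 + 28*126) + (-6/(-427/142) + 54/(-32)) = (-6 + 3528) + (-6*(-142/427) + 54*(-1/32)) = 3522 + (852/427 - 27/16) = 3522 + 2103/6832 = 24064407/6832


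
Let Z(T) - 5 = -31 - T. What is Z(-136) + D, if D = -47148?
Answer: -47038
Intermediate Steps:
Z(T) = -26 - T (Z(T) = 5 + (-31 - T) = -26 - T)
Z(-136) + D = (-26 - 1*(-136)) - 47148 = (-26 + 136) - 47148 = 110 - 47148 = -47038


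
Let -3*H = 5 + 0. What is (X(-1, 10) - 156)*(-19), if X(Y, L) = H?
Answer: 8987/3 ≈ 2995.7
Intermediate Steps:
H = -5/3 (H = -(5 + 0)/3 = -⅓*5 = -5/3 ≈ -1.6667)
X(Y, L) = -5/3
(X(-1, 10) - 156)*(-19) = (-5/3 - 156)*(-19) = -473/3*(-19) = 8987/3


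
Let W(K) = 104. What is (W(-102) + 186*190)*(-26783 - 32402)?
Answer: -2097753140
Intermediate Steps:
(W(-102) + 186*190)*(-26783 - 32402) = (104 + 186*190)*(-26783 - 32402) = (104 + 35340)*(-59185) = 35444*(-59185) = -2097753140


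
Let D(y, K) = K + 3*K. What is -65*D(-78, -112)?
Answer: 29120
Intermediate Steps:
D(y, K) = 4*K
-65*D(-78, -112) = -260*(-112) = -65*(-448) = 29120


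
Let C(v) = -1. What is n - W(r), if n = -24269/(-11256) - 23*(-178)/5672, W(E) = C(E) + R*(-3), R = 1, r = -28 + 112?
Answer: 7841285/1140072 ≈ 6.8779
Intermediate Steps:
r = 84
W(E) = -4 (W(E) = -1 + 1*(-3) = -1 - 3 = -4)
n = 3280997/1140072 (n = -24269*(-1/11256) + 4094*(1/5672) = 3467/1608 + 2047/2836 = 3280997/1140072 ≈ 2.8779)
n - W(r) = 3280997/1140072 - 1*(-4) = 3280997/1140072 + 4 = 7841285/1140072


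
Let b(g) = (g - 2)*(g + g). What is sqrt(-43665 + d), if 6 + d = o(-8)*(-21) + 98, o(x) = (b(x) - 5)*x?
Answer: I*sqrt(17533) ≈ 132.41*I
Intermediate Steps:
b(g) = 2*g*(-2 + g) (b(g) = (-2 + g)*(2*g) = 2*g*(-2 + g))
o(x) = x*(-5 + 2*x*(-2 + x)) (o(x) = (2*x*(-2 + x) - 5)*x = (-5 + 2*x*(-2 + x))*x = x*(-5 + 2*x*(-2 + x)))
d = 26132 (d = -6 + (-8*(-5 + 2*(-8)*(-2 - 8))*(-21) + 98) = -6 + (-8*(-5 + 2*(-8)*(-10))*(-21) + 98) = -6 + (-8*(-5 + 160)*(-21) + 98) = -6 + (-8*155*(-21) + 98) = -6 + (-1240*(-21) + 98) = -6 + (26040 + 98) = -6 + 26138 = 26132)
sqrt(-43665 + d) = sqrt(-43665 + 26132) = sqrt(-17533) = I*sqrt(17533)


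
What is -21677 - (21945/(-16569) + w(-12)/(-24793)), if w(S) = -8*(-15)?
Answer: -424012468964/19561677 ≈ -21676.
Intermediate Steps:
w(S) = 120
-21677 - (21945/(-16569) + w(-12)/(-24793)) = -21677 - (21945/(-16569) + 120/(-24793)) = -21677 - (21945*(-1/16569) + 120*(-1/24793)) = -21677 - (-1045/789 - 120/24793) = -21677 - 1*(-26003365/19561677) = -21677 + 26003365/19561677 = -424012468964/19561677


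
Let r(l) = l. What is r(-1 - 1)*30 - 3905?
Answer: -3965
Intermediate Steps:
r(-1 - 1)*30 - 3905 = (-1 - 1)*30 - 3905 = -2*30 - 3905 = -60 - 3905 = -3965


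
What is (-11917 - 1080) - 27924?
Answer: -40921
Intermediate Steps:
(-11917 - 1080) - 27924 = -12997 - 27924 = -40921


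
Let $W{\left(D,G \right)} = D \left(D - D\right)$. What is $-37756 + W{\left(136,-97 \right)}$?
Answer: $-37756$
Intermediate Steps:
$W{\left(D,G \right)} = 0$ ($W{\left(D,G \right)} = D 0 = 0$)
$-37756 + W{\left(136,-97 \right)} = -37756 + 0 = -37756$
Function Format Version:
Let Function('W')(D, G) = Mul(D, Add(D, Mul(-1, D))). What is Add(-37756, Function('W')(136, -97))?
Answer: -37756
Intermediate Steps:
Function('W')(D, G) = 0 (Function('W')(D, G) = Mul(D, 0) = 0)
Add(-37756, Function('W')(136, -97)) = Add(-37756, 0) = -37756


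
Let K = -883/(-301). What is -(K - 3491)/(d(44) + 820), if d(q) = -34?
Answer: 524954/118293 ≈ 4.4377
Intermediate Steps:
K = 883/301 (K = -883*(-1/301) = 883/301 ≈ 2.9336)
-(K - 3491)/(d(44) + 820) = -(883/301 - 3491)/(-34 + 820) = -(-1049908)/(301*786) = -1*(-524954/118293) = 524954/118293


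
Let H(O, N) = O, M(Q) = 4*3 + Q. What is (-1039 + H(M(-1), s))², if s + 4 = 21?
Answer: 1056784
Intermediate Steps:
s = 17 (s = -4 + 21 = 17)
M(Q) = 12 + Q
(-1039 + H(M(-1), s))² = (-1039 + (12 - 1))² = (-1039 + 11)² = (-1028)² = 1056784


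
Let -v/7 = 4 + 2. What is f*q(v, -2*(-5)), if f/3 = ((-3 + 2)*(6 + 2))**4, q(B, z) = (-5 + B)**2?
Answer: 27144192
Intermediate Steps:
v = -42 (v = -7*(4 + 2) = -7*6 = -42)
f = 12288 (f = 3*((-3 + 2)*(6 + 2))**4 = 3*(-1*8)**4 = 3*(-8)**4 = 3*4096 = 12288)
f*q(v, -2*(-5)) = 12288*(-5 - 42)**2 = 12288*(-47)**2 = 12288*2209 = 27144192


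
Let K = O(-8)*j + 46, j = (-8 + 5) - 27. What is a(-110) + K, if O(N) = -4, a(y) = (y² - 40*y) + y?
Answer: 16556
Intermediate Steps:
j = -30 (j = -3 - 27 = -30)
a(y) = y² - 39*y
K = 166 (K = -4*(-30) + 46 = 120 + 46 = 166)
a(-110) + K = -110*(-39 - 110) + 166 = -110*(-149) + 166 = 16390 + 166 = 16556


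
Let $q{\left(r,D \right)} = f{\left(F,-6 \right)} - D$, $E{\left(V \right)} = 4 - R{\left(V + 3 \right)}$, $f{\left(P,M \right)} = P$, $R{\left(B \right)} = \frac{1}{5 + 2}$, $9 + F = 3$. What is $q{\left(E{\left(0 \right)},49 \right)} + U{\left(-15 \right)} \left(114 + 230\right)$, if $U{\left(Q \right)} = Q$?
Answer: $-5215$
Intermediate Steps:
$F = -6$ ($F = -9 + 3 = -6$)
$R{\left(B \right)} = \frac{1}{7}$
$E{\left(V \right)} = \frac{27}{7}$ ($E{\left(V \right)} = 4 - \frac{1}{7} = \frac{27}{7}$)
$q{\left(r,D \right)} = -6 - D$
$q{\left(E{\left(0 \right)},49 \right)} + U{\left(-15 \right)} \left(114 + 230\right) = \left(-6 - 49\right) - 15 \left(114 + 230\right) = \left(-6 - 49\right) - 5160 = -55 - 5160 = -5215$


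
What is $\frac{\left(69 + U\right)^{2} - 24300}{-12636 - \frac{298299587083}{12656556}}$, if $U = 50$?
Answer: $\frac{128324821284}{458227828699} \approx 0.28005$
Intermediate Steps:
$\frac{\left(69 + U\right)^{2} - 24300}{-12636 - \frac{298299587083}{12656556}} = \frac{\left(69 + 50\right)^{2} - 24300}{-12636 - \frac{298299587083}{12656556}} = \frac{119^{2} - 24300}{-12636 - \frac{298299587083}{12656556}} = \frac{14161 - 24300}{-12636 - \frac{298299587083}{12656556}} = - \frac{10139}{-12636 - \frac{298299587083}{12656556}} = - \frac{10139}{- \frac{458227828699}{12656556}} = \left(-10139\right) \left(- \frac{12656556}{458227828699}\right) = \frac{128324821284}{458227828699}$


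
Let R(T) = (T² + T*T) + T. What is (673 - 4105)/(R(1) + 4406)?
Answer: -3432/4409 ≈ -0.77841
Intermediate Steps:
R(T) = T + 2*T² (R(T) = (T² + T²) + T = 2*T² + T = T + 2*T²)
(673 - 4105)/(R(1) + 4406) = (673 - 4105)/(1*(1 + 2*1) + 4406) = -3432/(1*(1 + 2) + 4406) = -3432/(1*3 + 4406) = -3432/(3 + 4406) = -3432/4409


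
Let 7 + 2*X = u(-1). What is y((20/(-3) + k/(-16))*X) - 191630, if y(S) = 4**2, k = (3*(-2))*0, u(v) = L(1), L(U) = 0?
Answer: -191614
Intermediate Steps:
u(v) = 0
X = -7/2 (X = -7/2 + (1/2)*0 = -7/2 + 0 = -7/2 ≈ -3.5000)
k = 0 (k = -6*0 = 0)
y(S) = 16
y((20/(-3) + k/(-16))*X) - 191630 = 16 - 191630 = -191614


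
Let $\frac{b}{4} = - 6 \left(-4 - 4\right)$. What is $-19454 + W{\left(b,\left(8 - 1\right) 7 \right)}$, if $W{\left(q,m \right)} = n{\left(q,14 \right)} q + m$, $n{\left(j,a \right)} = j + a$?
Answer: $20147$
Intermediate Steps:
$n{\left(j,a \right)} = a + j$
$b = 192$ ($b = 4 \left(- 6 \left(-4 - 4\right)\right) = 4 \left(\left(-6\right) \left(-8\right)\right) = 4 \cdot 48 = 192$)
$W{\left(q,m \right)} = m + q \left(14 + q\right)$ ($W{\left(q,m \right)} = \left(14 + q\right) q + m = q \left(14 + q\right) + m = m + q \left(14 + q\right)$)
$-19454 + W{\left(b,\left(8 - 1\right) 7 \right)} = -19454 + \left(\left(8 - 1\right) 7 + 192 \left(14 + 192\right)\right) = -19454 + \left(7 \cdot 7 + 192 \cdot 206\right) = -19454 + \left(49 + 39552\right) = -19454 + 39601 = 20147$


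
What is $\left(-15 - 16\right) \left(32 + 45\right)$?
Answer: $-2387$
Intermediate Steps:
$\left(-15 - 16\right) \left(32 + 45\right) = \left(-15 - 16\right) 77 = \left(-31\right) 77 = -2387$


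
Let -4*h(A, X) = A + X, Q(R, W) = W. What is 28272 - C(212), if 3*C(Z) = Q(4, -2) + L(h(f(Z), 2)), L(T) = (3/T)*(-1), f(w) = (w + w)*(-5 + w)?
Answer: 3722237924/131655 ≈ 28273.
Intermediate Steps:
f(w) = 2*w*(-5 + w) (f(w) = (2*w)*(-5 + w) = 2*w*(-5 + w))
h(A, X) = -A/4 - X/4 (h(A, X) = -(A + X)/4 = -A/4 - X/4)
L(T) = -3/T
C(Z) = -⅔ - 1/(-½ - Z*(-5 + Z)/2) (C(Z) = (-2 - 3/(-Z*(-5 + Z)/2 - ¼*2))/3 = (-2 - 3/(-Z*(-5 + Z)/2 - ½))/3 = (-2 - 3/(-½ - Z*(-5 + Z)/2))/3 = -⅔ - 1/(-½ - Z*(-5 + Z)/2))
28272 - C(212) = 28272 - 2*(2 - 1*212*(-5 + 212))/(3*(1 + 212*(-5 + 212))) = 28272 - 2*(2 - 1*212*207)/(3*(1 + 212*207)) = 28272 - 2*(2 - 43884)/(3*(1 + 43884)) = 28272 - 2*(-43882)/(3*43885) = 28272 - 1*(-87764/131655) = 28272 + 87764/131655 = 3722237924/131655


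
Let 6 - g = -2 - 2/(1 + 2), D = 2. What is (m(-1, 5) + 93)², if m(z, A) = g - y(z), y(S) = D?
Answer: 89401/9 ≈ 9933.4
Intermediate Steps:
y(S) = 2
g = 26/3 (g = 6 - (-2 - 2/(1 + 2)) = 6 - (-2 - 2/3) = 6 - (-2 - 2*⅓) = 6 - (-2 - ⅔) = 6 - 1*(-8/3) = 6 + 8/3 = 26/3 ≈ 8.6667)
m(z, A) = 20/3 (m(z, A) = 26/3 - 1*2 = 26/3 - 2 = 20/3)
(m(-1, 5) + 93)² = (20/3 + 93)² = (299/3)² = 89401/9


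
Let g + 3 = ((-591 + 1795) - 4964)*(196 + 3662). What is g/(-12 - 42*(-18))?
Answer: -4835361/248 ≈ -19497.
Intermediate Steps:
g = -14506083 (g = -3 + ((-591 + 1795) - 4964)*(196 + 3662) = -3 + (1204 - 4964)*3858 = -3 - 3760*3858 = -3 - 14506080 = -14506083)
g/(-12 - 42*(-18)) = -14506083/(-12 - 42*(-18)) = -14506083/(-12 + 756) = -14506083/744 = -14506083*1/744 = -4835361/248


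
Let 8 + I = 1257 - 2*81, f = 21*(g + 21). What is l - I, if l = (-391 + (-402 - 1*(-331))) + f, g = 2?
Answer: -1066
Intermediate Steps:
f = 483 (f = 21*(2 + 21) = 21*23 = 483)
I = 1087 (I = -8 + (1257 - 2*81) = -8 + (1257 - 1*162) = -8 + (1257 - 162) = -8 + 1095 = 1087)
l = 21 (l = (-391 + (-402 - 1*(-331))) + 483 = (-391 + (-402 + 331)) + 483 = (-391 - 71) + 483 = -462 + 483 = 21)
l - I = 21 - 1*1087 = 21 - 1087 = -1066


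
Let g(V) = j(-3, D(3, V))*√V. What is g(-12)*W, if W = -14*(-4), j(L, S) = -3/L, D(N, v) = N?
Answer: 112*I*√3 ≈ 193.99*I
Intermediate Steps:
g(V) = √V (g(V) = (-3/(-3))*√V = (-3*(-⅓))*√V = 1*√V = √V)
W = 56
g(-12)*W = √(-12)*56 = (2*I*√3)*56 = 112*I*√3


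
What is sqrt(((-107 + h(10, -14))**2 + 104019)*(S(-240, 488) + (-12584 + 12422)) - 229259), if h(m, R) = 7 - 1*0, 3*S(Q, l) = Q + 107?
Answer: I*sqrt(213796614)/3 ≈ 4873.9*I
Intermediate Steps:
S(Q, l) = 107/3 + Q/3 (S(Q, l) = (Q + 107)/3 = (107 + Q)/3 = 107/3 + Q/3)
h(m, R) = 7 (h(m, R) = 7 + 0 = 7)
sqrt(((-107 + h(10, -14))**2 + 104019)*(S(-240, 488) + (-12584 + 12422)) - 229259) = sqrt(((-107 + 7)**2 + 104019)*((107/3 + (1/3)*(-240)) + (-12584 + 12422)) - 229259) = sqrt(((-100)**2 + 104019)*((107/3 - 80) - 162) - 229259) = sqrt((10000 + 104019)*(-133/3 - 162) - 229259) = sqrt(114019*(-619/3) - 229259) = sqrt(-70577761/3 - 229259) = sqrt(-71265538/3) = I*sqrt(213796614)/3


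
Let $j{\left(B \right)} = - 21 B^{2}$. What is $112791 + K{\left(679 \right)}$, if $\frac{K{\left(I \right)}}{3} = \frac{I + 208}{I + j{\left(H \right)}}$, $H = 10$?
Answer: $\frac{160273350}{1421} \approx 1.1279 \cdot 10^{5}$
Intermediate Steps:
$K{\left(I \right)} = \frac{3 \left(208 + I\right)}{-2100 + I}$ ($K{\left(I \right)} = 3 \frac{I + 208}{I - 21 \cdot 10^{2}} = 3 \frac{208 + I}{I - 2100} = 3 \frac{208 + I}{-2100 + I} = \frac{3 \left(208 + I\right)}{-2100 + I}$)
$112791 + K{\left(679 \right)} = 112791 + \frac{3 \left(208 + 679\right)}{-2100 + 679} = 112791 + 3 \frac{1}{-1421} \cdot 887 = 112791 + 3 \left(- \frac{1}{1421}\right) 887 = 112791 - \frac{2661}{1421} = \frac{160273350}{1421}$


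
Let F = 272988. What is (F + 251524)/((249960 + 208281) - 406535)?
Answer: 262256/25853 ≈ 10.144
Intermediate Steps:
(F + 251524)/((249960 + 208281) - 406535) = (272988 + 251524)/((249960 + 208281) - 406535) = 524512/(458241 - 406535) = 524512/51706 = 524512*(1/51706) = 262256/25853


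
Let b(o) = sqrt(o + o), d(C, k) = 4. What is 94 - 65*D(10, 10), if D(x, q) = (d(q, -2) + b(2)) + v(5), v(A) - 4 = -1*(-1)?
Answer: -621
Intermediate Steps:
v(A) = 5 (v(A) = 4 - 1*(-1) = 4 + 1 = 5)
b(o) = sqrt(2)*sqrt(o) (b(o) = sqrt(2*o) = sqrt(2)*sqrt(o))
D(x, q) = 11 (D(x, q) = (4 + sqrt(2)*sqrt(2)) + 5 = (4 + 2) + 5 = 6 + 5 = 11)
94 - 65*D(10, 10) = 94 - 65*11 = 94 - 715 = -621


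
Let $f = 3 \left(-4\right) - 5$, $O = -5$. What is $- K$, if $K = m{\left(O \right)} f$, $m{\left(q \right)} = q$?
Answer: $-85$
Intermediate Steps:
$f = -17$ ($f = -12 - 5 = -17$)
$K = 85$ ($K = \left(-5\right) \left(-17\right) = 85$)
$- K = \left(-1\right) 85 = -85$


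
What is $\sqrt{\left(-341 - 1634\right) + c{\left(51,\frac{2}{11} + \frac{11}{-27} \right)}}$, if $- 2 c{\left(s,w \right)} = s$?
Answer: $\frac{i \sqrt{8002}}{2} \approx 44.727 i$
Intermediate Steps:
$c{\left(s,w \right)} = - \frac{s}{2}$
$\sqrt{\left(-341 - 1634\right) + c{\left(51,\frac{2}{11} + \frac{11}{-27} \right)}} = \sqrt{\left(-341 - 1634\right) - \frac{51}{2}} = \sqrt{-1975 - \frac{51}{2}} = \sqrt{- \frac{4001}{2}} = \frac{i \sqrt{8002}}{2}$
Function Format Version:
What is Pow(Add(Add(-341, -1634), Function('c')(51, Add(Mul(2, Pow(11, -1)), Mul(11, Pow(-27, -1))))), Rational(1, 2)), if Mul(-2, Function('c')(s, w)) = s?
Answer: Mul(Rational(1, 2), I, Pow(8002, Rational(1, 2))) ≈ Mul(44.727, I)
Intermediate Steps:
Function('c')(s, w) = Mul(Rational(-1, 2), s)
Pow(Add(Add(-341, -1634), Function('c')(51, Add(Mul(2, Pow(11, -1)), Mul(11, Pow(-27, -1))))), Rational(1, 2)) = Pow(Add(Add(-341, -1634), Mul(Rational(-1, 2), 51)), Rational(1, 2)) = Pow(Add(-1975, Rational(-51, 2)), Rational(1, 2)) = Pow(Rational(-4001, 2), Rational(1, 2)) = Mul(Rational(1, 2), I, Pow(8002, Rational(1, 2)))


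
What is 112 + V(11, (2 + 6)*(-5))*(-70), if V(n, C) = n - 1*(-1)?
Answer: -728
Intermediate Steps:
V(n, C) = 1 + n (V(n, C) = n + 1 = 1 + n)
112 + V(11, (2 + 6)*(-5))*(-70) = 112 + (1 + 11)*(-70) = 112 + 12*(-70) = 112 - 840 = -728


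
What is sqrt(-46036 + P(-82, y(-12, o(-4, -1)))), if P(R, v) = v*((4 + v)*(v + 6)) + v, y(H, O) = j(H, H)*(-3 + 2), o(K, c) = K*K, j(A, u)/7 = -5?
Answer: 2*sqrt(2491) ≈ 99.820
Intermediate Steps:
j(A, u) = -35 (j(A, u) = 7*(-5) = -35)
o(K, c) = K**2
y(H, O) = 35 (y(H, O) = -35*(-3 + 2) = -35*(-1) = 35)
P(R, v) = v + v*(4 + v)*(6 + v) (P(R, v) = v*((4 + v)*(6 + v)) + v = v*(4 + v)*(6 + v) + v = v + v*(4 + v)*(6 + v))
sqrt(-46036 + P(-82, y(-12, o(-4, -1)))) = sqrt(-46036 + 35*(25 + 35**2 + 10*35)) = sqrt(-46036 + 35*(25 + 1225 + 350)) = sqrt(-46036 + 35*1600) = sqrt(-46036 + 56000) = sqrt(9964) = 2*sqrt(2491)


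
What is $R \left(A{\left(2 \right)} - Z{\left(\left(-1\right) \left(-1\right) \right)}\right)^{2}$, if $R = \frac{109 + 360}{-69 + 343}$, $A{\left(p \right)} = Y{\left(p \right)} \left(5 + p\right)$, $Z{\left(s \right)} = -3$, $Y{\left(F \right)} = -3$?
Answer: $\frac{75978}{137} \approx 554.58$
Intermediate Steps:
$A{\left(p \right)} = -15 - 3 p$ ($A{\left(p \right)} = - 3 \left(5 + p\right) = -15 - 3 p$)
$R = \frac{469}{274} \approx 1.7117$
$R \left(A{\left(2 \right)} - Z{\left(\left(-1\right) \left(-1\right) \right)}\right)^{2} = \frac{469 \left(\left(-15 - 6\right) - -3\right)^{2}}{274} = \frac{469 \left(\left(-15 - 6\right) + 3\right)^{2}}{274} = \frac{469 \left(-21 + 3\right)^{2}}{274} = \frac{469 \left(-18\right)^{2}}{274} = \frac{469}{274} \cdot 324 = \frac{75978}{137}$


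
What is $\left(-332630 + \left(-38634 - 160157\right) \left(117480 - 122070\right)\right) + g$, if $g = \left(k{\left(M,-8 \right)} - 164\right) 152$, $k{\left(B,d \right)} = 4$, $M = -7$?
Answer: $912093740$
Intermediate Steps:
$g = -24320$ ($g = \left(4 - 164\right) 152 = \left(-160\right) 152 = -24320$)
$\left(-332630 + \left(-38634 - 160157\right) \left(117480 - 122070\right)\right) + g = \left(-332630 + \left(-38634 - 160157\right) \left(117480 - 122070\right)\right) - 24320 = \left(-332630 - -912450690\right) - 24320 = \left(-332630 + 912450690\right) - 24320 = 912118060 - 24320 = 912093740$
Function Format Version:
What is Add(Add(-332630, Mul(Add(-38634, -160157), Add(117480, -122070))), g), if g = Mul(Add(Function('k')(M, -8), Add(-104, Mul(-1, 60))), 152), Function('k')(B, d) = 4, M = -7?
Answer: 912093740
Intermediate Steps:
g = -24320 (g = Mul(Add(4, Add(-104, Mul(-1, 60))), 152) = Mul(Add(4, Add(-104, -60)), 152) = Mul(Add(4, -164), 152) = Mul(-160, 152) = -24320)
Add(Add(-332630, Mul(Add(-38634, -160157), Add(117480, -122070))), g) = Add(Add(-332630, Mul(Add(-38634, -160157), Add(117480, -122070))), -24320) = Add(Add(-332630, Mul(-198791, -4590)), -24320) = Add(Add(-332630, 912450690), -24320) = Add(912118060, -24320) = 912093740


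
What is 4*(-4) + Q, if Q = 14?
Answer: -2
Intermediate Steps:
4*(-4) + Q = 4*(-4) + 14 = -16 + 14 = -2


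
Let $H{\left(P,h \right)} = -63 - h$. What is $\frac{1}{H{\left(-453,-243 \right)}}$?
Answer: $\frac{1}{180} \approx 0.0055556$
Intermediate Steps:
$\frac{1}{H{\left(-453,-243 \right)}} = \frac{1}{-63 - -243} = \frac{1}{-63 + 243} = \frac{1}{180}$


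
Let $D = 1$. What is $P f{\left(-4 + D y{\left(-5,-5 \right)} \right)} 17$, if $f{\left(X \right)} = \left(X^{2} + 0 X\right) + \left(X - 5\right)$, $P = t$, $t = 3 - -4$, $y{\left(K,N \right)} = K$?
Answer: $7973$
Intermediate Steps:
$t = 7$ ($t = 3 + 4 = 7$)
$P = 7$
$f{\left(X \right)} = -5 + X + X^{2}$ ($f{\left(X \right)} = \left(X^{2} + 0\right) + \left(-5 + X\right) = X^{2} + \left(-5 + X\right) = -5 + X + X^{2}$)
$P f{\left(-4 + D y{\left(-5,-5 \right)} \right)} 17 = 7 \left(-5 + \left(-4 + 1 \left(-5\right)\right) + \left(-4 + 1 \left(-5\right)\right)^{2}\right) 17 = 7 \left(-5 - 9 + \left(-4 - 5\right)^{2}\right) 17 = 7 \left(-5 - 9 + \left(-9\right)^{2}\right) 17 = 7 \left(-5 - 9 + 81\right) 17 = 7 \cdot 67 \cdot 17 = 469 \cdot 17 = 7973$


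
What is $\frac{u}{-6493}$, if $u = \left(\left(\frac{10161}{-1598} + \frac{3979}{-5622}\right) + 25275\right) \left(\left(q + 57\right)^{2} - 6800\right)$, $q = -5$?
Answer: $\frac{232454148419584}{14583206577} \approx 15940.0$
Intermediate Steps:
$u = - \frac{232454148419584}{2245989}$ ($u = \left(\left(\frac{10161}{-1598} + \frac{3979}{-5622}\right) + 25275\right) \left(\left(-5 + 57\right)^{2} - 6800\right) = \left(\left(10161 \left(- \frac{1}{1598}\right) + 3979 \left(- \frac{1}{5622}\right)\right) + 25275\right) \left(52^{2} - 6800\right) = \left(\left(- \frac{10161}{1598} - \frac{3979}{5622}\right) + 25275\right) \left(2704 - 6800\right) = \left(- \frac{15870896}{2245989} + 25275\right) \left(-4096\right) = \frac{56751501079}{2245989} \left(-4096\right) = - \frac{232454148419584}{2245989} \approx -1.035 \cdot 10^{8}$)
$\frac{u}{-6493} = - \frac{232454148419584}{2245989 \left(-6493\right)} = \left(- \frac{232454148419584}{2245989}\right) \left(- \frac{1}{6493}\right) = \frac{232454148419584}{14583206577}$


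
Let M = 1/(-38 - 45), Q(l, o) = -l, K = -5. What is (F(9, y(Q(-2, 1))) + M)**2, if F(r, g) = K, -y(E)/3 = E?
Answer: 173056/6889 ≈ 25.121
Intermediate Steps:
y(E) = -3*E
F(r, g) = -5
M = -1/83 (M = 1/(-83) = -1/83 ≈ -0.012048)
(F(9, y(Q(-2, 1))) + M)**2 = (-5 - 1/83)**2 = (-416/83)**2 = 173056/6889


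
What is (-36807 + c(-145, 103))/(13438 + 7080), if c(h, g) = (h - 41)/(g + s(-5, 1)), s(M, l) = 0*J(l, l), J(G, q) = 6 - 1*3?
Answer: -3791307/2113354 ≈ -1.7940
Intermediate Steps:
J(G, q) = 3 (J(G, q) = 6 - 3 = 3)
s(M, l) = 0 (s(M, l) = 0*3 = 0)
c(h, g) = (-41 + h)/g (c(h, g) = (h - 41)/(g + 0) = (-41 + h)/g)
(-36807 + c(-145, 103))/(13438 + 7080) = (-36807 + (-41 - 145)/103)/(13438 + 7080) = (-36807 + (1/103)*(-186))/20518 = (-36807 - 186/103)*(1/20518) = -3791307/103*1/20518 = -3791307/2113354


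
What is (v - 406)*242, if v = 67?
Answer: -82038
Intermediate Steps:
(v - 406)*242 = (67 - 406)*242 = -339*242 = -82038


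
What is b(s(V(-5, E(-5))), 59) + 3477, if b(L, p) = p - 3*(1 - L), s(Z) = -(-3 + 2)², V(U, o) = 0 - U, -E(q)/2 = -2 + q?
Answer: 3530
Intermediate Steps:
E(q) = 4 - 2*q (E(q) = -2*(-2 + q) = 4 - 2*q)
V(U, o) = -U
s(Z) = -1 (s(Z) = -1*(-1)² = -1*1 = -1)
b(L, p) = -3 + p + 3*L (b(L, p) = p + (-3 + 3*L) = -3 + p + 3*L)
b(s(V(-5, E(-5))), 59) + 3477 = (-3 + 59 + 3*(-1)) + 3477 = (-3 + 59 - 3) + 3477 = 53 + 3477 = 3530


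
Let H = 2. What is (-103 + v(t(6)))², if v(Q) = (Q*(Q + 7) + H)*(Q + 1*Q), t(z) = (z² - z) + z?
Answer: 12431581009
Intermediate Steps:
t(z) = z²
v(Q) = 2*Q*(2 + Q*(7 + Q)) (v(Q) = (Q*(Q + 7) + 2)*(Q + 1*Q) = (Q*(7 + Q) + 2)*(Q + Q) = (2 + Q*(7 + Q))*(2*Q) = 2*Q*(2 + Q*(7 + Q)))
(-103 + v(t(6)))² = (-103 + 2*6²*(2 + (6²)² + 7*6²))² = (-103 + 2*36*(2 + 36² + 7*36))² = (-103 + 2*36*(2 + 1296 + 252))² = (-103 + 2*36*1550)² = (-103 + 111600)² = 111497² = 12431581009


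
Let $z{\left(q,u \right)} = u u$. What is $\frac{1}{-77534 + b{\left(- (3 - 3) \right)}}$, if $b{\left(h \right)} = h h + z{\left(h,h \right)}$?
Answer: $- \frac{1}{77534} \approx -1.2898 \cdot 10^{-5}$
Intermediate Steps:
$z{\left(q,u \right)} = u^{2}$
$b{\left(h \right)} = 2 h^{2}$ ($b{\left(h \right)} = h h + h^{2} = h^{2} + h^{2} = 2 h^{2}$)
$\frac{1}{-77534 + b{\left(- (3 - 3) \right)}} = \frac{1}{-77534 + 2 \left(- (3 - 3)\right)^{2}} = \frac{1}{-77534 + 2 \left(\left(-1\right) 0\right)^{2}} = \frac{1}{-77534 + 2 \cdot 0^{2}} = \frac{1}{-77534 + 2 \cdot 0} = \frac{1}{-77534 + 0} = \frac{1}{-77534} = - \frac{1}{77534}$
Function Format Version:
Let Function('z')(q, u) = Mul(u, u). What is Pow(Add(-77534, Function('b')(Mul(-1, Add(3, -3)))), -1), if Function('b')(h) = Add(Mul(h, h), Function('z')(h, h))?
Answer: Rational(-1, 77534) ≈ -1.2898e-5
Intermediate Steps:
Function('z')(q, u) = Pow(u, 2)
Function('b')(h) = Mul(2, Pow(h, 2)) (Function('b')(h) = Add(Mul(h, h), Pow(h, 2)) = Add(Pow(h, 2), Pow(h, 2)) = Mul(2, Pow(h, 2)))
Pow(Add(-77534, Function('b')(Mul(-1, Add(3, -3)))), -1) = Pow(Add(-77534, Mul(2, Pow(Mul(-1, Add(3, -3)), 2))), -1) = Pow(Add(-77534, Mul(2, Pow(Mul(-1, 0), 2))), -1) = Pow(Add(-77534, Mul(2, Pow(0, 2))), -1) = Pow(Add(-77534, Mul(2, 0)), -1) = Pow(Add(-77534, 0), -1) = Pow(-77534, -1) = Rational(-1, 77534)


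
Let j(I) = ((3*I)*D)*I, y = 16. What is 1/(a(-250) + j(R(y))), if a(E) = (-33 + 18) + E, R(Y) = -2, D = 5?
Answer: -1/205 ≈ -0.0048781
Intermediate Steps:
a(E) = -15 + E
j(I) = 15*I² (j(I) = ((3*I)*5)*I = (15*I)*I = 15*I²)
1/(a(-250) + j(R(y))) = 1/((-15 - 250) + 15*(-2)²) = 1/(-265 + 15*4) = 1/(-265 + 60) = 1/(-205) = -1/205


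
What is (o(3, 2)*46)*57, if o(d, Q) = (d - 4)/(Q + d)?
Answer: -2622/5 ≈ -524.40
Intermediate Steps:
o(d, Q) = (-4 + d)/(Q + d)
(o(3, 2)*46)*57 = (((-4 + 3)/(2 + 3))*46)*57 = ((-1/5)*46)*57 = (((⅕)*(-1))*46)*57 = -⅕*46*57 = -46/5*57 = -2622/5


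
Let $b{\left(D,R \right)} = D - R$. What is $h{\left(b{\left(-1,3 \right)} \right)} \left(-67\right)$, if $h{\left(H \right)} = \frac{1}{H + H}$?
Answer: $\frac{67}{8} \approx 8.375$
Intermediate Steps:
$h{\left(H \right)} = \frac{1}{2 H}$
$h{\left(b{\left(-1,3 \right)} \right)} \left(-67\right) = \frac{1}{2 \left(-1 - 3\right)} \left(-67\right) = \frac{1}{2 \left(-4\right)} \left(-67\right) = \frac{1}{2} \left(- \frac{1}{4}\right) \left(-67\right) = \left(- \frac{1}{8}\right) \left(-67\right) = \frac{67}{8}$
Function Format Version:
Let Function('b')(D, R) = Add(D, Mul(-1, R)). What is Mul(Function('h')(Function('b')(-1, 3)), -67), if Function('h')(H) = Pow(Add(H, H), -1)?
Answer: Rational(67, 8) ≈ 8.3750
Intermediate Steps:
Function('h')(H) = Mul(Rational(1, 2), Pow(H, -1)) (Function('h')(H) = Pow(Mul(2, H), -1) = Mul(Rational(1, 2), Pow(H, -1)))
Mul(Function('h')(Function('b')(-1, 3)), -67) = Mul(Mul(Rational(1, 2), Pow(Add(-1, Mul(-1, 3)), -1)), -67) = Mul(Mul(Rational(1, 2), Pow(Add(-1, -3), -1)), -67) = Mul(Mul(Rational(1, 2), Pow(-4, -1)), -67) = Mul(Mul(Rational(1, 2), Rational(-1, 4)), -67) = Mul(Rational(-1, 8), -67) = Rational(67, 8)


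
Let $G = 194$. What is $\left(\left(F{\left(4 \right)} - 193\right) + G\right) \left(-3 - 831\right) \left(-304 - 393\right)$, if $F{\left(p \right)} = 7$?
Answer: $4650384$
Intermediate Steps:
$\left(\left(F{\left(4 \right)} - 193\right) + G\right) \left(-3 - 831\right) \left(-304 - 393\right) = \left(\left(7 - 193\right) + 194\right) \left(-3 - 831\right) \left(-304 - 393\right) = \left(-186 + 194\right) \left(\left(-834\right) \left(-697\right)\right) = 8 \cdot 581298 = 4650384$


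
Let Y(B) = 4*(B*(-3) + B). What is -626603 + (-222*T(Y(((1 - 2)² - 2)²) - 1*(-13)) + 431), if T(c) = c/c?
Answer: -626394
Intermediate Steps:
Y(B) = -8*B (Y(B) = 4*(-3*B + B) = 4*(-2*B) = -8*B)
T(c) = 1
-626603 + (-222*T(Y(((1 - 2)² - 2)²) - 1*(-13)) + 431) = -626603 + (-222*1 + 431) = -626603 + (-222 + 431) = -626603 + 209 = -626394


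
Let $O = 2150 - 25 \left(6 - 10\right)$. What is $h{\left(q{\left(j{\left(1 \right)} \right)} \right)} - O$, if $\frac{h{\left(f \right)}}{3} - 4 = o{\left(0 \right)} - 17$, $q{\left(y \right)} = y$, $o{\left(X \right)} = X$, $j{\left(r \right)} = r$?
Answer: $-2289$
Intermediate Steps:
$O = 2250$ ($O = 2150 - 25 \left(-4\right) = 2150 - -100 = 2150 + 100 = 2250$)
$h{\left(f \right)} = -39$ ($h{\left(f \right)} = 12 + 3 \left(0 - 17\right) = 12 + 3 \left(-17\right) = 12 - 51 = -39$)
$h{\left(q{\left(j{\left(1 \right)} \right)} \right)} - O = -39 - 2250 = -2289$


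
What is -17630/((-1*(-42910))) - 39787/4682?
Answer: -178980383/20090462 ≈ -8.9087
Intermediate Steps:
-17630/((-1*(-42910))) - 39787/4682 = -17630/42910 - 39787*1/4682 = -17630*1/42910 - 39787/4682 = -1763/4291 - 39787/4682 = -178980383/20090462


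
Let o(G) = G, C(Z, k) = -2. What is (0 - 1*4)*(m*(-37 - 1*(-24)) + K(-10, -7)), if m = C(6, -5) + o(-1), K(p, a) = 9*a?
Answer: 96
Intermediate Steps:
m = -3 (m = -2 - 1 = -3)
(0 - 1*4)*(m*(-37 - 1*(-24)) + K(-10, -7)) = (0 - 1*4)*(-3*(-37 - 1*(-24)) + 9*(-7)) = (0 - 4)*(-3*(-37 + 24) - 63) = -4*(-3*(-13) - 63) = -4*(39 - 63) = -4*(-24) = 96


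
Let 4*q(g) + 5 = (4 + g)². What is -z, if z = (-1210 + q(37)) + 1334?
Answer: -543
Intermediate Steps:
q(g) = -5/4 + (4 + g)²/4
z = 543 (z = (-1210 + (-5/4 + (4 + 37)²/4)) + 1334 = (-1210 + (-5/4 + (¼)*41²)) + 1334 = (-1210 + (-5/4 + (¼)*1681)) + 1334 = (-1210 + (-5/4 + 1681/4)) + 1334 = (-1210 + 419) + 1334 = -791 + 1334 = 543)
-z = -1*543 = -543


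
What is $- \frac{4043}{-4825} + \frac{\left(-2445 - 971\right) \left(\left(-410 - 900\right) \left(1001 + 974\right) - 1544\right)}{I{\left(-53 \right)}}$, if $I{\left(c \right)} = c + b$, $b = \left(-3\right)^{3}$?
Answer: $- \frac{533362751792}{4825} \approx -1.1054 \cdot 10^{8}$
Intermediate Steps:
$b = -27$
$I{\left(c \right)} = -27 + c$ ($I{\left(c \right)} = c - 27 = -27 + c$)
$- \frac{4043}{-4825} + \frac{\left(-2445 - 971\right) \left(\left(-410 - 900\right) \left(1001 + 974\right) - 1544\right)}{I{\left(-53 \right)}} = - \frac{4043}{-4825} + \frac{\left(-2445 - 971\right) \left(\left(-410 - 900\right) \left(1001 + 974\right) - 1544\right)}{-27 - 53} = \left(-4043\right) \left(- \frac{1}{4825}\right) + \frac{\left(-3416\right) \left(\left(-1310\right) 1975 - 1544\right)}{-80} = \frac{4043}{4825} + - 3416 \left(-2587250 - 1544\right) \left(- \frac{1}{80}\right) = \frac{4043}{4825} + \left(-3416\right) \left(-2588794\right) \left(- \frac{1}{80}\right) = \frac{4043}{4825} + 8843320304 \left(- \frac{1}{80}\right) = \frac{4043}{4825} - \frac{552707519}{5} = - \frac{533362751792}{4825}$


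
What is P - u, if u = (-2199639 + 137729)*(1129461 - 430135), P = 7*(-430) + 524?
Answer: 1441947270174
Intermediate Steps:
P = -2486 (P = -3010 + 524 = -2486)
u = -1441947272660 (u = -2061910*699326 = -1441947272660)
P - u = -2486 - 1*(-1441947272660) = -2486 + 1441947272660 = 1441947270174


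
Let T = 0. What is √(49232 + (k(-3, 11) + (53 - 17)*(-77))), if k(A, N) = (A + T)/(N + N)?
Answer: √22486574/22 ≈ 215.55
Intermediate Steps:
k(A, N) = A/(2*N) (k(A, N) = (A + 0)/(N + N) = A/((2*N)) = A*(1/(2*N)) = A/(2*N))
√(49232 + (k(-3, 11) + (53 - 17)*(-77))) = √(49232 + ((½)*(-3)/11 + (53 - 17)*(-77))) = √(49232 + ((½)*(-3)*(1/11) + 36*(-77))) = √(49232 + (-3/22 - 2772)) = √(49232 - 60987/22) = √(1022117/22) = √22486574/22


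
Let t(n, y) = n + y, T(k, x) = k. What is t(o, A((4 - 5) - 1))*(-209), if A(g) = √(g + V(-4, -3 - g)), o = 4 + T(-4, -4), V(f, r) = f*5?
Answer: -209*I*√22 ≈ -980.3*I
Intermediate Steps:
V(f, r) = 5*f
o = 0 (o = 4 - 4 = 0)
A(g) = √(-20 + g) (A(g) = √(g + 5*(-4)) = √(g - 20) = √(-20 + g))
t(o, A((4 - 5) - 1))*(-209) = (0 + √(-20 + ((4 - 5) - 1)))*(-209) = (0 + √(-20 + (-1 - 1)))*(-209) = (0 + √(-20 - 2))*(-209) = (0 + √(-22))*(-209) = (0 + I*√22)*(-209) = (I*√22)*(-209) = -209*I*√22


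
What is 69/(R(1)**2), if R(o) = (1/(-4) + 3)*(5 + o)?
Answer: 92/363 ≈ 0.25344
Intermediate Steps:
R(o) = 55/4 + 11*o/4 (R(o) = (-1/4 + 3)*(5 + o) = 11*(5 + o)/4 = 55/4 + 11*o/4)
69/(R(1)**2) = 69/((55/4 + (11/4)*1)**2) = 69/((55/4 + 11/4)**2) = 69/((33/2)**2) = 69/(1089/4) = 69*(4/1089) = 92/363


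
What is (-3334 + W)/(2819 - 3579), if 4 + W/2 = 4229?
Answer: -1279/190 ≈ -6.7316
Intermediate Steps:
W = 8450 (W = -8 + 2*4229 = -8 + 8458 = 8450)
(-3334 + W)/(2819 - 3579) = (-3334 + 8450)/(2819 - 3579) = 5116/(-760) = 5116*(-1/760) = -1279/190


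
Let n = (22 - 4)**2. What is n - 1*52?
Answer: 272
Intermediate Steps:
n = 324 (n = 18**2 = 324)
n - 1*52 = 324 - 1*52 = 324 - 52 = 272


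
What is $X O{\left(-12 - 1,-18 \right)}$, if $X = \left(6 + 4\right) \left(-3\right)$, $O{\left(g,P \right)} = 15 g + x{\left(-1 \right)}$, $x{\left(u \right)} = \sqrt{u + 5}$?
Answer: $5790$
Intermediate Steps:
$x{\left(u \right)} = \sqrt{5 + u}$
$O{\left(g,P \right)} = 2 + 15 g$ ($O{\left(g,P \right)} = 15 g + \sqrt{5 - 1} = 15 g + \sqrt{4} = 15 g + 2 = 2 + 15 g$)
$X = -30$ ($X = 10 \left(-3\right) = -30$)
$X O{\left(-12 - 1,-18 \right)} = - 30 \left(2 + 15 \left(-12 - 1\right)\right) = - 30 \left(2 + 15 \left(-13\right)\right) = - 30 \left(2 - 195\right) = \left(-30\right) \left(-193\right) = 5790$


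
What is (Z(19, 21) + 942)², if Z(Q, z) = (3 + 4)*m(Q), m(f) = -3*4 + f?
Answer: 982081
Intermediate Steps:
m(f) = -12 + f
Z(Q, z) = -84 + 7*Q (Z(Q, z) = (3 + 4)*(-12 + Q) = 7*(-12 + Q) = -84 + 7*Q)
(Z(19, 21) + 942)² = ((-84 + 7*19) + 942)² = ((-84 + 133) + 942)² = (49 + 942)² = 991² = 982081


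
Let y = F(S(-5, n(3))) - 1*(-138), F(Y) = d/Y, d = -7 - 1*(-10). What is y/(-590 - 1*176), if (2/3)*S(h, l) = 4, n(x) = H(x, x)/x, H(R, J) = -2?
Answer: -277/1532 ≈ -0.18081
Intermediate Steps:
n(x) = -2/x
S(h, l) = 6 (S(h, l) = (3/2)*4 = 6)
d = 3 (d = -7 + 10 = 3)
F(Y) = 3/Y
y = 277/2 (y = 3/6 - 1*(-138) = 3*(⅙) + 138 = ½ + 138 = 277/2 ≈ 138.50)
y/(-590 - 1*176) = 277/(2*(-590 - 1*176)) = 277/(2*(-590 - 176)) = (277/2)/(-766) = (277/2)*(-1/766) = -277/1532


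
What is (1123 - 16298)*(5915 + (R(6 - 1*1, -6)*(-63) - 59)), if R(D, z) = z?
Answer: -94600950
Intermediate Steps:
(1123 - 16298)*(5915 + (R(6 - 1*1, -6)*(-63) - 59)) = (1123 - 16298)*(5915 + (-6*(-63) - 59)) = -15175*(5915 + (378 - 59)) = -15175*(5915 + 319) = -15175*6234 = -94600950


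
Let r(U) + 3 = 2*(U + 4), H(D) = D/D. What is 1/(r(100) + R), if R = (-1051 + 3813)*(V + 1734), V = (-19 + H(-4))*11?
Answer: 1/4242637 ≈ 2.3570e-7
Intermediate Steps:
H(D) = 1
V = -198 (V = (-19 + 1)*11 = -18*11 = -198)
r(U) = 5 + 2*U (r(U) = -3 + 2*(U + 4) = -3 + 2*(4 + U) = -3 + (8 + 2*U) = 5 + 2*U)
R = 4242432 (R = (-1051 + 3813)*(-198 + 1734) = 2762*1536 = 4242432)
1/(r(100) + R) = 1/((5 + 2*100) + 4242432) = 1/((5 + 200) + 4242432) = 1/(205 + 4242432) = 1/4242637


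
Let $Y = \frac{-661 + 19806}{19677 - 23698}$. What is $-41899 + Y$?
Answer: $- \frac{168495024}{4021} \approx -41904.0$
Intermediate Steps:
$Y = - \frac{19145}{4021}$ ($Y = \frac{19145}{-4021} = 19145 \left(- \frac{1}{4021}\right) = - \frac{19145}{4021} \approx -4.7613$)
$-41899 + Y = -41899 - \frac{19145}{4021} = - \frac{168495024}{4021}$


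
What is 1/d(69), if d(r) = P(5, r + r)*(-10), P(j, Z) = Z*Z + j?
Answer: -1/190490 ≈ -5.2496e-6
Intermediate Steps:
P(j, Z) = j + Z² (P(j, Z) = Z² + j = j + Z²)
d(r) = -50 - 40*r² (d(r) = (5 + (r + r)²)*(-10) = (5 + (2*r)²)*(-10) = (5 + 4*r²)*(-10) = -50 - 40*r²)
1/d(69) = 1/(-50 - 40*69²) = 1/(-50 - 40*4761) = 1/(-50 - 190440) = 1/(-190490) = -1/190490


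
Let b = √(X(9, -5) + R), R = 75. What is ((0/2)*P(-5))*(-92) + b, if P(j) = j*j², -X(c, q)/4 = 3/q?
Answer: 3*√215/5 ≈ 8.7977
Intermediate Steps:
X(c, q) = -12/q
P(j) = j³
b = 3*√215/5 (b = √(-12/(-5) + 75) = √(-12*(-⅕) + 75) = √(12/5 + 75) = √(387/5) = 3*√215/5 ≈ 8.7977)
((0/2)*P(-5))*(-92) + b = ((0/2)*(-5)³)*(-92) + 3*√215/5 = ((0*(½))*(-125))*(-92) + 3*√215/5 = (0*(-125))*(-92) + 3*√215/5 = 0*(-92) + 3*√215/5 = 0 + 3*√215/5 = 3*√215/5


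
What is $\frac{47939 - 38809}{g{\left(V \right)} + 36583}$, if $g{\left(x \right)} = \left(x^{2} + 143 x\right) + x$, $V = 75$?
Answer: $\frac{4565}{26504} \approx 0.17224$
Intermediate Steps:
$g{\left(x \right)} = x^{2} + 144 x$
$\frac{47939 - 38809}{g{\left(V \right)} + 36583} = \frac{47939 - 38809}{75 \left(144 + 75\right) + 36583} = \frac{9130}{75 \cdot 219 + 36583} = \frac{9130}{16425 + 36583} = \frac{9130}{53008} = 9130 \cdot \frac{1}{53008} = \frac{4565}{26504}$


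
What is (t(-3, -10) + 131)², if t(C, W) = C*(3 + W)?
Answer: 23104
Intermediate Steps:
(t(-3, -10) + 131)² = (-3*(3 - 10) + 131)² = (-3*(-7) + 131)² = (21 + 131)² = 152² = 23104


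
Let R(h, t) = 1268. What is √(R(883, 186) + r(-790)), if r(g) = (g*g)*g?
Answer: 22*I*√1018673 ≈ 22204.0*I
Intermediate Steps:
r(g) = g³ (r(g) = g²*g = g³)
√(R(883, 186) + r(-790)) = √(1268 + (-790)³) = √(1268 - 493039000) = √(-493037732) = 22*I*√1018673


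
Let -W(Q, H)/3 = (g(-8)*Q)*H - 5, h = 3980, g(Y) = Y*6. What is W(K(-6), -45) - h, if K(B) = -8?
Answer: 47875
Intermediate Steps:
g(Y) = 6*Y
W(Q, H) = 15 + 144*H*Q (W(Q, H) = -3*(((6*(-8))*Q)*H - 5) = -3*((-48*Q)*H - 5) = -3*(-48*H*Q - 5) = -3*(-5 - 48*H*Q) = 15 + 144*H*Q)
W(K(-6), -45) - h = (15 + 144*(-45)*(-8)) - 1*3980 = (15 + 51840) - 3980 = 51855 - 3980 = 47875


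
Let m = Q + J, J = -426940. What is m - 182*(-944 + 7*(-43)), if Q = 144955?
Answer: -55395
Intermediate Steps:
m = -281985 (m = 144955 - 426940 = -281985)
m - 182*(-944 + 7*(-43)) = -281985 - 182*(-944 + 7*(-43)) = -281985 - 182*(-944 - 301) = -281985 - 182*(-1245) = -281985 + 226590 = -55395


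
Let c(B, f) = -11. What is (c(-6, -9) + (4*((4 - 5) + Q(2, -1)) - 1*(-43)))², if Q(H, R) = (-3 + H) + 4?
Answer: 1600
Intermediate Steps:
Q(H, R) = 1 + H
(c(-6, -9) + (4*((4 - 5) + Q(2, -1)) - 1*(-43)))² = (-11 + (4*((4 - 5) + (1 + 2)) - 1*(-43)))² = (-11 + (4*(-1 + 3) + 43))² = (-11 + (4*2 + 43))² = (-11 + (8 + 43))² = (-11 + 51)² = 40² = 1600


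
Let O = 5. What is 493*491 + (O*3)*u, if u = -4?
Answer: 242003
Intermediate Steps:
493*491 + (O*3)*u = 493*491 + (5*3)*(-4) = 242063 + 15*(-4) = 242063 - 60 = 242003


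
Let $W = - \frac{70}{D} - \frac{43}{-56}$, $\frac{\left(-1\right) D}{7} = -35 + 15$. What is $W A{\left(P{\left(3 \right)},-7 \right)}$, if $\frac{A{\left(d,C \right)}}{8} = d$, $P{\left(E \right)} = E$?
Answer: $\frac{45}{7} \approx 6.4286$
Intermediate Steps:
$D = 140$ ($D = - 7 \left(-35 + 15\right) = \left(-7\right) \left(-20\right) = 140$)
$A{\left(d,C \right)} = 8 d$
$W = \frac{15}{56}$ ($W = - \frac{70}{140} - \frac{43}{-56} = \left(-70\right) \frac{1}{140} - - \frac{43}{56} = - \frac{1}{2} + \frac{43}{56} = \frac{15}{56} \approx 0.26786$)
$W A{\left(P{\left(3 \right)},-7 \right)} = \frac{15 \cdot 8 \cdot 3}{56} = \frac{15}{56} \cdot 24 = \frac{45}{7}$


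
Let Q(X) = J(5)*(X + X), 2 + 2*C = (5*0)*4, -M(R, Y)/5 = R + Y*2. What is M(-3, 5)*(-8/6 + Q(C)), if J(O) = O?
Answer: 1190/3 ≈ 396.67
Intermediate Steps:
M(R, Y) = -10*Y - 5*R (M(R, Y) = -5*(R + Y*2) = -5*(R + 2*Y) = -10*Y - 5*R)
C = -1 (C = -1 + ((5*0)*4)/2 = -1 + (0*4)/2 = -1 + (½)*0 = -1 + 0 = -1)
Q(X) = 10*X (Q(X) = 5*(X + X) = 5*(2*X) = 10*X)
M(-3, 5)*(-8/6 + Q(C)) = (-10*5 - 5*(-3))*(-8/6 + 10*(-1)) = (-50 + 15)*(-8*⅙ - 10) = -35*(-4/3 - 10) = -35*(-34/3) = 1190/3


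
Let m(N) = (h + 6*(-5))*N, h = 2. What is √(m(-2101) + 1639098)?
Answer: √1697926 ≈ 1303.0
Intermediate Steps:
m(N) = -28*N (m(N) = (2 + 6*(-5))*N = (2 - 30)*N = -28*N)
√(m(-2101) + 1639098) = √(-28*(-2101) + 1639098) = √(58828 + 1639098) = √1697926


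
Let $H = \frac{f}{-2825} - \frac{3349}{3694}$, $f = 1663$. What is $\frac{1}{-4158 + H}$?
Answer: $- \frac{10435550}{43406620947} \approx -0.00024041$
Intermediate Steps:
$H = - \frac{15604047}{10435550}$ ($H = \frac{1663}{-2825} - \frac{3349}{3694} = 1663 \left(- \frac{1}{2825}\right) - \frac{3349}{3694} = - \frac{1663}{2825} - \frac{3349}{3694} = - \frac{15604047}{10435550} \approx -1.4953$)
$\frac{1}{-4158 + H} = \frac{1}{-4158 - \frac{15604047}{10435550}} = \frac{1}{- \frac{43406620947}{10435550}} = - \frac{10435550}{43406620947}$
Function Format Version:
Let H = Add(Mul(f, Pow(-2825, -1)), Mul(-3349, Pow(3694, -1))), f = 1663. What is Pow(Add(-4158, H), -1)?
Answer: Rational(-10435550, 43406620947) ≈ -0.00024041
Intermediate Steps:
H = Rational(-15604047, 10435550) (H = Add(Mul(1663, Pow(-2825, -1)), Mul(-3349, Pow(3694, -1))) = Add(Mul(1663, Rational(-1, 2825)), Mul(-3349, Rational(1, 3694))) = Add(Rational(-1663, 2825), Rational(-3349, 3694)) = Rational(-15604047, 10435550) ≈ -1.4953)
Pow(Add(-4158, H), -1) = Pow(Add(-4158, Rational(-15604047, 10435550)), -1) = Pow(Rational(-43406620947, 10435550), -1) = Rational(-10435550, 43406620947)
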